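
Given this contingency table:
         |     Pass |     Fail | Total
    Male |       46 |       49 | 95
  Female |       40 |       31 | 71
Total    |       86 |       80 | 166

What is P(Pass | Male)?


P(Pass | Male) = 46/(46+49) = 46/95

P(Pass|Male) = 46/95 ≈ 48.42%


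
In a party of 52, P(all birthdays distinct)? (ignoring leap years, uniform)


P(all different) = Π(365-i)/365 for i=0..51
= (365/365)×(364/365)×...×(314/365)
= 0.021995

P ≈ 0.0220 ≈ 2.20%


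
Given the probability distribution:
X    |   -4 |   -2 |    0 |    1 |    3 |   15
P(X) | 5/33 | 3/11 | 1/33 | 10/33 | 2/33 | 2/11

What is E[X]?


E[X] = Σ x·P(X=x)
= (-4)×(5/33) + (-2)×(3/11) + (0)×(1/33) + (1)×(10/33) + (3)×(2/33) + (15)×(2/11)
= 68/33

E[X] = 68/33


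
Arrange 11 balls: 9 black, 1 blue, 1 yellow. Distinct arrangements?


11!/(9!×1!×1!) = 110

110


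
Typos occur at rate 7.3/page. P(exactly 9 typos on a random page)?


Poisson(λ=7.3): P(X=9) = e^(-λ)×λ^k/k!
= e^(-7.3) × 7.3^9 / 9!
≈ 0.0006755387752 × 58871586.7083 / 362880 ≈ 0.109596

P(X=9) ≈ 0.109596 ≈ 10.96%


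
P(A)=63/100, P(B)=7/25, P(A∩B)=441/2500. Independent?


P(A)×P(B) = 441/2500
P(A∩B) = 441/2500
Equal ✓ → Independent

Yes, independent


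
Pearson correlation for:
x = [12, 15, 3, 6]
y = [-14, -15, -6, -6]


n=4, Σx=36, Σy=-41, Σxy=-447, Σx²=414, Σy²=493
r = (4×(-447) - 36×(-41))/√((4×414 - 36²)(4×493 - (-41)²))
= -312/√(360×291) = -312/√104760 ≈ -312/323.6665 ≈ -0.9640

r ≈ -0.9640


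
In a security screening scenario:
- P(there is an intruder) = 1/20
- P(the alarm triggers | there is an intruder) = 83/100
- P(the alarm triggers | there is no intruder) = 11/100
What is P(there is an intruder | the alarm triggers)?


Using Bayes' theorem:
P(A|B) = P(B|A)·P(A) / P(B)

P(the alarm triggers) = 83/100 × 1/20 + 11/100 × 19/20
= 83/2000 + 209/2000 = 73/500

P(there is an intruder|the alarm triggers) = (83/2000) / (73/500) = 83/292

P(there is an intruder|the alarm triggers) = 83/292 ≈ 28.42%


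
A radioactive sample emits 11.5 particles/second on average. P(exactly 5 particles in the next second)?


Poisson(λ=11.5): P(X=5) = e^(-λ)×λ^k/k!
= e^(-11.5) × 11.5^5 / 5!
≈ 1.01300936e-05 × 201135.71875 / 120 ≈ 0.016979

P(X=5) ≈ 0.016979 ≈ 1.70%


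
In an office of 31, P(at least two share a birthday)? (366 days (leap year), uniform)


P(all different) = Π(366-i)/366 for i=0..30
= 0.270541
P(match) = 1 - 0.270541 = 0.729459

P ≈ 0.7295 ≈ 72.95%


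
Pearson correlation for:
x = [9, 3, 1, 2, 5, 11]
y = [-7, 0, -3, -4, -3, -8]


n=6, Σx=31, Σy=-25, Σxy=-177, Σx²=241, Σy²=147
r = (6×(-177) - 31×(-25))/√((6×241 - 31²)(6×147 - (-25)²))
= -287/√(485×257) = -287/√124645 ≈ -287/353.0510 ≈ -0.8129

r ≈ -0.8129


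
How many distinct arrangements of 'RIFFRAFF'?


Letters: 8, freq: {'R': 2, 'I': 1, 'F': 4, 'A': 1}
8!/(2!×1!×4!×1!) = 40320/48 = 840

840


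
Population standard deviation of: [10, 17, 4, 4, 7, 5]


Mean = 47/6
  (10-47/6)²=169/36
  (17-47/6)²=3025/36
  (4-47/6)²=529/36
  (4-47/6)²=529/36
  (7-47/6)²=25/36
  (5-47/6)²=289/36
Σ(x-μ)² = 761/6
σ² = (761/6)/6 = 761/36

σ = √(761/36) ≈ 4.5977


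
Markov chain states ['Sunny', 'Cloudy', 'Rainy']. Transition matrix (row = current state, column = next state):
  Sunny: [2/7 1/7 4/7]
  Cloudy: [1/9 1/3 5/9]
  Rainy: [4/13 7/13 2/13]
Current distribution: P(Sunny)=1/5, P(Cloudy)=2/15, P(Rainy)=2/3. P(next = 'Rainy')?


P(next=Rainy) = Σᵢ P(now=i)×P(i→Rainy)
= 1/5×4/7 + 2/15×5/9 + 2/3×2/13
= 4/35 + 2/27 + 4/39 = 3574/12285

P = 3574/12285 ≈ 0.2909


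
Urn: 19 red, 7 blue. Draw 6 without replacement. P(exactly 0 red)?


Hypergeometric: C(19,0)×C(7,6)/C(26,6)
= 1×7/230230 = 1/32890

P(X=0) = 1/32890 ≈ 0.00%


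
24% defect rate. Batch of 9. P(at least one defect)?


P(all good) = (19/25)^9 = 322687697779/3814697265625
P(≥1 defect) = 3492009567846/3814697265625

P = 3492009567846/3814697265625 ≈ 91.54%


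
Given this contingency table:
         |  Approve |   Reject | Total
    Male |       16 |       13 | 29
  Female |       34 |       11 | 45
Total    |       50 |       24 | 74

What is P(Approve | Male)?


P(Approve | Male) = 16/(16+13) = 16/29

P(Approve|Male) = 16/29 ≈ 55.17%


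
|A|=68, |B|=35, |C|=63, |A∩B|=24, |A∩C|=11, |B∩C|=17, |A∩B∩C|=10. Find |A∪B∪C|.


|A∪B∪C| = 68+35+63-24-11-17+10 = 124

|A∪B∪C| = 124


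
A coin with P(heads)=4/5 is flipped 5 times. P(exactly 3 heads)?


Binomial: P(X=3) = C(5,3)×p^3×(1-p)^2
= 10 × 64/125 × 1/25 = 128/625

P(X=3) = 128/625 ≈ 20.48%


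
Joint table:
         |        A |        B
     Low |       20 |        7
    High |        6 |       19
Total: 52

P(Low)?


P(Low) = (20+7)/52 = 27/52

P(Low) = 27/52 ≈ 51.92%


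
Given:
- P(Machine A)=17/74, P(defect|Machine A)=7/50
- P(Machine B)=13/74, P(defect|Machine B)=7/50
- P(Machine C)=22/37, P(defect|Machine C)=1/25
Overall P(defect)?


P(B) = Σ P(B|Aᵢ)×P(Aᵢ)
  7/50×17/74 = 119/3700
  7/50×13/74 = 91/3700
  1/25×22/37 = 22/925
Sum = 149/1850

P(defect) = 149/1850 ≈ 8.05%


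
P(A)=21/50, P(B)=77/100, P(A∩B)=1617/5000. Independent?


P(A)×P(B) = 1617/5000
P(A∩B) = 1617/5000
Equal ✓ → Independent

Yes, independent


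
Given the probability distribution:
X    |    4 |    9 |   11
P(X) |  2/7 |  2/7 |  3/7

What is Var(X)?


E[X] = 59/7
E[X²] = 557/7
Var(X) = E[X²] - (E[X])² = 557/7 - 3481/49 = 418/49

Var(X) = 418/49 ≈ 8.5306


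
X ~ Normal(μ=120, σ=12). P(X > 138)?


z = (138-120)/12 = 1.5
P(X > 138) = 1 - P(Z ≤ 1.5) = 1 - 0.9332 = 0.0668

P(X > 138) ≈ 0.0668


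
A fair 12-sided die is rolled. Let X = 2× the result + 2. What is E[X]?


E[die] = (1+12)/2 = 13/2
E[X] = 2×13/2 + 2 = 15

E[X] = 15


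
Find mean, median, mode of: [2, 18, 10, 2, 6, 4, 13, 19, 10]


Sorted: [2, 2, 4, 6, 10, 10, 13, 18, 19]
Mean = 84/9 = 28/3
Median = 10
Freq: {2: 2, 18: 1, 10: 2, 6: 1, 4: 1, 13: 1, 19: 1}
Mode: [2, 10]

Mean=28/3, Median=10, Mode=[2, 10]


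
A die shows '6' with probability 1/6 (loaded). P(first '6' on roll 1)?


Geometric: P(X=1) = (1-p)^(k-1)×p = (5/6)^0×1/6 = 1/6

P(X=1) = 1/6 ≈ 16.67%


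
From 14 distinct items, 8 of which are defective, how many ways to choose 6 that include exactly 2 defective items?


Choose 2 of the 8 defective items and 4 of the other 6 items:
C(8,2)×C(6,4) = 28×15 = 420

420


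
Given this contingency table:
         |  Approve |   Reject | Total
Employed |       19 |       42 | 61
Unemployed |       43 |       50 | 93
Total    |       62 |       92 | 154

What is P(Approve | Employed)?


P(Approve | Employed) = 19/(19+42) = 19/61

P(Approve|Employed) = 19/61 ≈ 31.15%


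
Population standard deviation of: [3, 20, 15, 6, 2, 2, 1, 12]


Mean = 61/8
  (3-61/8)²=1369/64
  (20-61/8)²=9801/64
  (15-61/8)²=3481/64
  (6-61/8)²=169/64
  (2-61/8)²=2025/64
  (2-61/8)²=2025/64
  (1-61/8)²=2809/64
  (12-61/8)²=1225/64
Σ(x-μ)² = 2863/8
σ² = (2863/8)/8 = 2863/64

σ = √(2863/64) ≈ 6.6884


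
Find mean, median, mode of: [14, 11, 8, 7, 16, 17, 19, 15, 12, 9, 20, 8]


Sorted: [7, 8, 8, 9, 11, 12, 14, 15, 16, 17, 19, 20]
Mean = 156/12 = 13
Median = 13
Freq: {14: 1, 11: 1, 8: 2, 7: 1, 16: 1, 17: 1, 19: 1, 15: 1, 12: 1, 9: 1, 20: 1}
Mode: [8]

Mean=13, Median=13, Mode=8


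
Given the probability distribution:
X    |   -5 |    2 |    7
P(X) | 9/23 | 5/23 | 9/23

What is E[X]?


E[X] = Σ x·P(X=x)
= (-5)×(9/23) + (2)×(5/23) + (7)×(9/23)
= 28/23

E[X] = 28/23


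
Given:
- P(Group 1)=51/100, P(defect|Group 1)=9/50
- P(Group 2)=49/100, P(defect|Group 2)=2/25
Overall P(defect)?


P(B) = Σ P(B|Aᵢ)×P(Aᵢ)
  9/50×51/100 = 459/5000
  2/25×49/100 = 49/1250
Sum = 131/1000

P(defect) = 131/1000 ≈ 13.10%


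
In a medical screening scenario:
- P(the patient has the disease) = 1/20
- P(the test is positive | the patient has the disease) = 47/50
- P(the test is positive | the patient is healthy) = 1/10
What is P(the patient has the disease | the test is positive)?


Using Bayes' theorem:
P(A|B) = P(B|A)·P(A) / P(B)

P(the test is positive) = 47/50 × 1/20 + 1/10 × 19/20
= 47/1000 + 19/200 = 71/500

P(the patient has the disease|the test is positive) = (47/1000) / (71/500) = 47/142

P(the patient has the disease|the test is positive) = 47/142 ≈ 33.10%


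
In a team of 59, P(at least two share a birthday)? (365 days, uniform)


P(all different) = Π(365-i)/365 for i=0..58
= 0.007011
P(match) = 1 - 0.007011 = 0.992989

P ≈ 0.9930 ≈ 99.30%


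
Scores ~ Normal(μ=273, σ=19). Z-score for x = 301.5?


z = (x - μ)/σ = (301.5 - 273)/19 = 1.5

z = 1.5


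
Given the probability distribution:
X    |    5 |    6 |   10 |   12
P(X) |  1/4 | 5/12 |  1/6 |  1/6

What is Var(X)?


E[X] = 89/12
E[X²] = 743/12
Var(X) = E[X²] - (E[X])² = 743/12 - 7921/144 = 995/144

Var(X) = 995/144 ≈ 6.9097


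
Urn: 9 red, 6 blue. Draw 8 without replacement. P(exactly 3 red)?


Hypergeometric: C(9,3)×C(6,5)/C(15,8)
= 84×6/6435 = 56/715

P(X=3) = 56/715 ≈ 7.83%


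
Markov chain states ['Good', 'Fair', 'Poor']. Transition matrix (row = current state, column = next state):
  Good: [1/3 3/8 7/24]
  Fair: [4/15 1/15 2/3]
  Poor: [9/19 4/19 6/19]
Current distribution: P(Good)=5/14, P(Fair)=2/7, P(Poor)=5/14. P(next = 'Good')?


P(next=Good) = Σᵢ P(now=i)×P(i→Good)
= 5/14×1/3 + 2/7×4/15 + 5/14×9/19
= 5/42 + 8/105 + 45/266 = 727/1995

P = 727/1995 ≈ 0.3644


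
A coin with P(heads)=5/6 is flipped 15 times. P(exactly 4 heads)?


Binomial: P(X=4) = C(15,4)×p^4×(1-p)^11
= 1365 × 625/1296 × 1/362797056 = 284375/156728328192

P(X=4) = 284375/156728328192 ≈ 0.00%


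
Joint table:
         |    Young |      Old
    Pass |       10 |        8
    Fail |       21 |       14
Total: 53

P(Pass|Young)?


P(Pass|Young) = 10/(10+21) = 10/31

P = 10/31 ≈ 32.26%


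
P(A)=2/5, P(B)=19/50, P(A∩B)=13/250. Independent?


P(A)×P(B) = 19/125
P(A∩B) = 13/250
Not equal → NOT independent

No, not independent


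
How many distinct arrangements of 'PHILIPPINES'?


Letters: 11, freq: {'P': 3, 'H': 1, 'I': 3, 'L': 1, 'N': 1, 'E': 1, 'S': 1}
11!/(3!×1!×3!×1!×1!×1!×1!) = 39916800/36 = 1108800

1108800


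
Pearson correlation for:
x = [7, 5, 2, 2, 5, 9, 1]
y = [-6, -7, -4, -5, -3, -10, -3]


n=7, Σx=31, Σy=-38, Σxy=-203, Σx²=189, Σy²=244
r = (7×(-203) - 31×(-38))/√((7×189 - 31²)(7×244 - (-38)²))
= -243/√(362×264) = -243/√95568 ≈ -243/309.1407 ≈ -0.7860

r ≈ -0.7860


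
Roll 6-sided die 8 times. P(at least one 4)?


P(no 4)^8 = (5/6)^8 = 390625/1679616
P(≥1) = 1 - 390625/1679616 = 1288991/1679616

P = 1288991/1679616 ≈ 76.74%


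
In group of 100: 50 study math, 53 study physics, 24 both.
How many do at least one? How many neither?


|A∪B| = 50+53-24 = 79
Neither = 100-79 = 21

At least one: 79; Neither: 21


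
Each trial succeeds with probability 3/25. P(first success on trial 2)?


Geometric: P(X=2) = (1-p)^(k-1)×p = (22/25)^1×3/25 = 66/625

P(X=2) = 66/625 ≈ 10.56%


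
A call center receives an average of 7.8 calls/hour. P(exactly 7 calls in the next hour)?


Poisson(λ=7.8): P(X=7) = e^(-λ)×λ^k/k!
= e^(-7.8) × 7.8^7 / 7!
≈ 0.000409734979 × 1756556.88549 / 5040 ≈ 0.142802

P(X=7) ≈ 0.142802 ≈ 14.28%


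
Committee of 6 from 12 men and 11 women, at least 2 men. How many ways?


Count by #men:
  2M,4W: C(12,2)×C(11,4)=21780
  3M,3W: C(12,3)×C(11,3)=36300
  4M,2W: C(12,4)×C(11,2)=27225
  5M,1W: C(12,5)×C(11,1)=8712
  6M,0W: C(12,6)×C(11,0)=924
Total = 94941

94941


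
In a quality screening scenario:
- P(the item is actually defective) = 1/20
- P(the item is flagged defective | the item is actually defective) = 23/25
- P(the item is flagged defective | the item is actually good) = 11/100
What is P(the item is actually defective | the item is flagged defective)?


Using Bayes' theorem:
P(A|B) = P(B|A)·P(A) / P(B)

P(the item is flagged defective) = 23/25 × 1/20 + 11/100 × 19/20
= 23/500 + 209/2000 = 301/2000

P(the item is actually defective|the item is flagged defective) = (23/500) / (301/2000) = 92/301

P(the item is actually defective|the item is flagged defective) = 92/301 ≈ 30.56%


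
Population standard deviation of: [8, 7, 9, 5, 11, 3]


Mean = 43/6
  (8-43/6)²=25/36
  (7-43/6)²=1/36
  (9-43/6)²=121/36
  (5-43/6)²=169/36
  (11-43/6)²=529/36
  (3-43/6)²=625/36
Σ(x-μ)² = 245/6
σ² = (245/6)/6 = 245/36

σ = √(245/36) ≈ 2.6087


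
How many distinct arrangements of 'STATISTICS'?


Letters: 10, freq: {'S': 3, 'T': 3, 'A': 1, 'I': 2, 'C': 1}
10!/(3!×3!×1!×2!×1!) = 3628800/72 = 50400

50400


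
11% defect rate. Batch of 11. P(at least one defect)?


P(all good) = (89/100)^11 = 2775173073766990340489/10000000000000000000000
P(≥1 defect) = 7224826926233009659511/10000000000000000000000

P = 7224826926233009659511/10000000000000000000000 ≈ 72.25%


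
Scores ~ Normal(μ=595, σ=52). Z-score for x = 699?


z = (x - μ)/σ = (699 - 595)/52 = 2.0

z = 2.0


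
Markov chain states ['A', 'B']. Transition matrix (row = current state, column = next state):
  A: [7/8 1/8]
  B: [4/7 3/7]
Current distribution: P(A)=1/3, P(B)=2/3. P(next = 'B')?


P(next=B) = Σᵢ P(now=i)×P(i→B)
= 1/3×1/8 + 2/3×3/7
= 1/24 + 2/7 = 55/168

P = 55/168 ≈ 0.3274


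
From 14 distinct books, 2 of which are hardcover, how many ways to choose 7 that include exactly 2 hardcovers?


Choose 2 of the 2 hardcovers and 5 of the other 12 books:
C(2,2)×C(12,5) = 1×792 = 792

792


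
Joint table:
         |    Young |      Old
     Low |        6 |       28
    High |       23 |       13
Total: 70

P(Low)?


P(Low) = (6+28)/70 = 34/70 = 17/35

P(Low) = 17/35 ≈ 48.57%


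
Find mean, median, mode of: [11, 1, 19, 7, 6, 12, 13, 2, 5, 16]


Sorted: [1, 2, 5, 6, 7, 11, 12, 13, 16, 19]
Mean = 92/10 = 46/5
Median = 9
Freq: {11: 1, 1: 1, 19: 1, 7: 1, 6: 1, 12: 1, 13: 1, 2: 1, 5: 1, 16: 1}
Mode: No mode

Mean=46/5, Median=9, Mode=No mode


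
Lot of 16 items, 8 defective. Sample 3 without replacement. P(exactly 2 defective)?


Hypergeometric: C(8,2)×C(8,1)/C(16,3)
= 28×8/560 = 2/5

P(X=2) = 2/5 ≈ 40.00%


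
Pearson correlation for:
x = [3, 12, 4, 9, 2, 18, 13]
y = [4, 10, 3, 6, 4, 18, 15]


n=7, Σx=61, Σy=60, Σxy=725, Σx²=747, Σy²=726
r = (7×725 - 61×60)/√((7×747 - 61²)(7×726 - 60²))
= 1415/√(1508×1482) = 1415/√2234856 ≈ 1415/1494.9435 ≈ 0.9465

r ≈ 0.9465


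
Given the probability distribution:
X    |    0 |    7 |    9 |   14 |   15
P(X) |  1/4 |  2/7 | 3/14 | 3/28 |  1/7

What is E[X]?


E[X] = Σ x·P(X=x)
= (0)×(1/4) + (7)×(2/7) + (9)×(3/14) + (14)×(3/28) + (15)×(1/7)
= 53/7

E[X] = 53/7


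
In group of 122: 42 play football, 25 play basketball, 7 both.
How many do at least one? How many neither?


|A∪B| = 42+25-7 = 60
Neither = 122-60 = 62

At least one: 60; Neither: 62


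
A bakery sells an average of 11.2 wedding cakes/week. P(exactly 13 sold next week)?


Poisson(λ=11.2): P(X=13) = e^(-λ)×λ^k/k!
= e^(-11.2) × 11.2^13 / 13!
≈ 1.367419607e-05 × 4.36349311165e+13 / 6227020800 ≈ 0.095820

P(X=13) ≈ 0.095820 ≈ 9.58%


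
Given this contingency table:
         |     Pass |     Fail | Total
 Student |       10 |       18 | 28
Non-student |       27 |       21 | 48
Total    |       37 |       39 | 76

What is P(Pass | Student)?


P(Pass | Student) = 10/(10+18) = 10/28 = 5/14

P(Pass|Student) = 5/14 ≈ 35.71%


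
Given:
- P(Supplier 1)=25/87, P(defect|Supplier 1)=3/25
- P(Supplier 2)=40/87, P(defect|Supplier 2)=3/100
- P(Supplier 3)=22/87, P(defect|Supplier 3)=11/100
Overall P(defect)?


P(B) = Σ P(B|Aᵢ)×P(Aᵢ)
  3/25×25/87 = 1/29
  3/100×40/87 = 2/145
  11/100×22/87 = 121/4350
Sum = 331/4350

P(defect) = 331/4350 ≈ 7.61%


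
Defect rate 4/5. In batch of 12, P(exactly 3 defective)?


Binomial: P(X=3) = C(12,3)×p^3×(1-p)^9
= 220 × 64/125 × 1/1953125 = 2816/48828125

P(X=3) = 2816/48828125 ≈ 0.01%


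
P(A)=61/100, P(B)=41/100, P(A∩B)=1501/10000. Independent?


P(A)×P(B) = 2501/10000
P(A∩B) = 1501/10000
Not equal → NOT independent

No, not independent


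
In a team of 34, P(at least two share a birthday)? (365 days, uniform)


P(all different) = Π(365-i)/365 for i=0..33
= 0.204683
P(match) = 1 - 0.204683 = 0.795317

P ≈ 0.7953 ≈ 79.53%


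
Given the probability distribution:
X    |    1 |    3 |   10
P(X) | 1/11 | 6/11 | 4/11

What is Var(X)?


E[X] = 59/11
E[X²] = 455/11
Var(X) = E[X²] - (E[X])² = 455/11 - 3481/121 = 1524/121

Var(X) = 1524/121 ≈ 12.5950


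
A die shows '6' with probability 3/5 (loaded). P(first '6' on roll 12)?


Geometric: P(X=12) = (1-p)^(k-1)×p = (2/5)^11×3/5 = 6144/244140625

P(X=12) = 6144/244140625 ≈ 0.00%


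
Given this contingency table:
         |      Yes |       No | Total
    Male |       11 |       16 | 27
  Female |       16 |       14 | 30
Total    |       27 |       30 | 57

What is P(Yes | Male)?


P(Yes | Male) = 11/(11+16) = 11/27

P(Yes|Male) = 11/27 ≈ 40.74%


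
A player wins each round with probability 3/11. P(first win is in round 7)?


Geometric: P(X=7) = (1-p)^(k-1)×p = (8/11)^6×3/11 = 786432/19487171

P(X=7) = 786432/19487171 ≈ 4.04%


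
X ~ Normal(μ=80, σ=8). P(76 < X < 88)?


z₁=(76-80)/8=-0.5, z₂=(88-80)/8=1.0
P = Φ(1.0) - Φ(-0.5) = 0.841345 - 0.308538 = 0.532807 ≈ 0.5328

P(76 < X < 88) ≈ 0.5328


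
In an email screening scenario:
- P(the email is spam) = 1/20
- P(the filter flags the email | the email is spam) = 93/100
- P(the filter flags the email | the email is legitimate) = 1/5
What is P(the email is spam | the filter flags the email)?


Using Bayes' theorem:
P(A|B) = P(B|A)·P(A) / P(B)

P(the filter flags the email) = 93/100 × 1/20 + 1/5 × 19/20
= 93/2000 + 19/100 = 473/2000

P(the email is spam|the filter flags the email) = (93/2000) / (473/2000) = 93/473

P(the email is spam|the filter flags the email) = 93/473 ≈ 19.66%


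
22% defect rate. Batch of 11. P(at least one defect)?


P(all good) = (39/50)^11 = 317475837322472439/4882812500000000000
P(≥1 defect) = 4565336662677527561/4882812500000000000

P = 4565336662677527561/4882812500000000000 ≈ 93.50%


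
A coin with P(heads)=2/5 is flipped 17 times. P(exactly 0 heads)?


Binomial: P(X=0) = C(17,0)×p^0×(1-p)^17
= 1 × 1 × 129140163/762939453125 = 129140163/762939453125

P(X=0) = 129140163/762939453125 ≈ 0.02%


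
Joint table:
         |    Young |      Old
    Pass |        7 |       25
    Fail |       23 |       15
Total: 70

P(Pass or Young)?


P(Pass∨Young) = P(Pass) + P(Young) - P(Pass∧Young)
= (32 + 30 - 7)/70 = 55/70 = 11/14

P = 11/14 ≈ 78.57%


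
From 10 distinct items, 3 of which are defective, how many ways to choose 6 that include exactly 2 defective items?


Choose 2 of the 3 defective items and 4 of the other 7 items:
C(3,2)×C(7,4) = 3×35 = 105

105


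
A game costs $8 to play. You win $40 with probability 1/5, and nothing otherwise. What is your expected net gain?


E[gain] = (40-8)×1/5 + (-8)×4/5
= 32/5 - 32/5 = 0

Expected net gain = $0 ≈ $0.00


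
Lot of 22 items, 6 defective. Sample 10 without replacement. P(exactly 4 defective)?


Hypergeometric: C(6,4)×C(16,6)/C(22,10)
= 15×8008/646646 = 60/323

P(X=4) = 60/323 ≈ 18.58%


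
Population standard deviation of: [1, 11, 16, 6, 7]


Mean = 41/5
  (1-41/5)²=1296/25
  (11-41/5)²=196/25
  (16-41/5)²=1521/25
  (6-41/5)²=121/25
  (7-41/5)²=36/25
Σ(x-μ)² = 634/5
σ² = (634/5)/5 = 634/25

σ = √(634/25) ≈ 5.0359


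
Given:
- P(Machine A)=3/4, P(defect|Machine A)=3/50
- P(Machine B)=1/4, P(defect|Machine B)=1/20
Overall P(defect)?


P(B) = Σ P(B|Aᵢ)×P(Aᵢ)
  3/50×3/4 = 9/200
  1/20×1/4 = 1/80
Sum = 23/400

P(defect) = 23/400 ≈ 5.75%


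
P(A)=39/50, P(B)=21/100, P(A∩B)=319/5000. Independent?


P(A)×P(B) = 819/5000
P(A∩B) = 319/5000
Not equal → NOT independent

No, not independent


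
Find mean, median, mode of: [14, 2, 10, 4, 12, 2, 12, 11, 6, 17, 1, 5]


Sorted: [1, 2, 2, 4, 5, 6, 10, 11, 12, 12, 14, 17]
Mean = 96/12 = 8
Median = 8
Freq: {14: 1, 2: 2, 10: 1, 4: 1, 12: 2, 11: 1, 6: 1, 17: 1, 1: 1, 5: 1}
Mode: [2, 12]

Mean=8, Median=8, Mode=[2, 12]


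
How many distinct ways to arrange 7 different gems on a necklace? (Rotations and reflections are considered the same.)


Free circular arrangements: rotations and reflections both identified.
(n-1)!/2 = 6!/2 = 720/2 = 360

360


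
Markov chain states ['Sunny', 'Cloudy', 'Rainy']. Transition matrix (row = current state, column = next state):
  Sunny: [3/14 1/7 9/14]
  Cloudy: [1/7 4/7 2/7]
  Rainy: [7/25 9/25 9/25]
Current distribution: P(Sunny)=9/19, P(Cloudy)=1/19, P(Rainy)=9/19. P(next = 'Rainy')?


P(next=Rainy) = Σᵢ P(now=i)×P(i→Rainy)
= 9/19×9/14 + 1/19×2/7 + 9/19×9/25
= 81/266 + 2/133 + 81/475 = 3259/6650

P = 3259/6650 ≈ 0.4901


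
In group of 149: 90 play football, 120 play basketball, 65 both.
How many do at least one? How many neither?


|A∪B| = 90+120-65 = 145
Neither = 149-145 = 4

At least one: 145; Neither: 4


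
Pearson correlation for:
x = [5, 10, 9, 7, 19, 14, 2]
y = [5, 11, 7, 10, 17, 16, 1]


n=7, Σx=66, Σy=67, Σxy=817, Σx²=816, Σy²=841
r = (7×817 - 66×67)/√((7×816 - 66²)(7×841 - 67²))
= 1297/√(1356×1398) = 1297/√1895688 ≈ 1297/1376.8399 ≈ 0.9420

r ≈ 0.9420


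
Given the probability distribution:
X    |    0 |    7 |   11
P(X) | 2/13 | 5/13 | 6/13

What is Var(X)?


E[X] = 101/13
E[X²] = 971/13
Var(X) = E[X²] - (E[X])² = 971/13 - 10201/169 = 2422/169

Var(X) = 2422/169 ≈ 14.3314


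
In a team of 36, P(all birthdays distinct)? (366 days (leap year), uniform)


P(all different) = Π(366-i)/366 for i=0..35
= (366/366)×(365/366)×...×(331/366)
= 0.168667

P ≈ 0.1687 ≈ 16.87%


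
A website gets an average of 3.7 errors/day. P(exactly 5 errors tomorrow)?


Poisson(λ=3.7): P(X=5) = e^(-λ)×λ^k/k!
= e^(-3.7) × 3.7^5 / 5!
≈ 0.02472352647 × 693.43957 / 120 ≈ 0.142869

P(X=5) ≈ 0.142869 ≈ 14.29%


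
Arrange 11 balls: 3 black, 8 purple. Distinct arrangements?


11!/(3!×8!) = 165

165


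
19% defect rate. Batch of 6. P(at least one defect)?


P(all good) = (81/100)^6 = 282429536481/1000000000000
P(≥1 defect) = 717570463519/1000000000000

P = 717570463519/1000000000000 ≈ 71.76%


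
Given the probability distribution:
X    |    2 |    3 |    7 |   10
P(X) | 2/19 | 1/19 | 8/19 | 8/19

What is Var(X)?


E[X] = 143/19
E[X²] = 1209/19
Var(X) = E[X²] - (E[X])² = 1209/19 - 20449/361 = 2522/361

Var(X) = 2522/361 ≈ 6.9861


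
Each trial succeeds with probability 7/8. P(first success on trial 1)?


Geometric: P(X=1) = (1-p)^(k-1)×p = (1/8)^0×7/8 = 7/8

P(X=1) = 7/8 ≈ 87.50%


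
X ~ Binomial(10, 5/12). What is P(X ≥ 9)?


P(X ≥ 9) = Σ P(X=i) for i=9..10
P(X=9) = 68359375/30958682112
P(X=10) = 9765625/61917364224
Sum = 48828125/20639121408

P(X ≥ 9) = 48828125/20639121408 ≈ 0.24%


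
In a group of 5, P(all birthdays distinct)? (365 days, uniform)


P(all different) = Π(365-i)/365 for i=0..4
= (365/365)×(364/365)×...×(361/365)
= 0.972864

P ≈ 0.9729 ≈ 97.29%


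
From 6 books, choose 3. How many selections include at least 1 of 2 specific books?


Complement: C(6,3) - C(4,3) = 20 - 4 = 16

16


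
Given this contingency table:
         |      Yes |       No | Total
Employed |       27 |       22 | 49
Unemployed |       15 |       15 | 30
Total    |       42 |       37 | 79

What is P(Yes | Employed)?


P(Yes | Employed) = 27/(27+22) = 27/49

P(Yes|Employed) = 27/49 ≈ 55.10%


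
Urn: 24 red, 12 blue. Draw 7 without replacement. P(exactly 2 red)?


Hypergeometric: C(24,2)×C(12,5)/C(36,7)
= 276×792/8347680 = 69/2635

P(X=2) = 69/2635 ≈ 2.62%


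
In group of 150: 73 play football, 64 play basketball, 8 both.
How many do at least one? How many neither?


|A∪B| = 73+64-8 = 129
Neither = 150-129 = 21

At least one: 129; Neither: 21


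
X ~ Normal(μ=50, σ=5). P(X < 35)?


z = (35-50)/5 = -3.0
P(Z < -3.0) = 0.0013

P(X < 35) ≈ 0.0013


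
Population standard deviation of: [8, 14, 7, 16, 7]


Mean = 52/5
  (8-52/5)²=144/25
  (14-52/5)²=324/25
  (7-52/5)²=289/25
  (16-52/5)²=784/25
  (7-52/5)²=289/25
Σ(x-μ)² = 366/5
σ² = (366/5)/5 = 366/25

σ = √(366/25) ≈ 3.8262


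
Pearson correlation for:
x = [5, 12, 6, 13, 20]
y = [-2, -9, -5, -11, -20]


n=5, Σx=56, Σy=-47, Σxy=-691, Σx²=774, Σy²=631
r = (5×(-691) - 56×(-47))/√((5×774 - 56²)(5×631 - (-47)²))
= -823/√(734×946) = -823/√694364 ≈ -823/833.2851 ≈ -0.9877

r ≈ -0.9877


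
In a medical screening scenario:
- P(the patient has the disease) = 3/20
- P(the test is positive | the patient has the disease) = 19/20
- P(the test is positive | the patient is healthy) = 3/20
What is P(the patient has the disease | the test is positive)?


Using Bayes' theorem:
P(A|B) = P(B|A)·P(A) / P(B)

P(the test is positive) = 19/20 × 3/20 + 3/20 × 17/20
= 57/400 + 51/400 = 27/100

P(the patient has the disease|the test is positive) = (57/400) / (27/100) = 19/36

P(the patient has the disease|the test is positive) = 19/36 ≈ 52.78%


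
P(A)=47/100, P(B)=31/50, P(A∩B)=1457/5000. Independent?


P(A)×P(B) = 1457/5000
P(A∩B) = 1457/5000
Equal ✓ → Independent

Yes, independent


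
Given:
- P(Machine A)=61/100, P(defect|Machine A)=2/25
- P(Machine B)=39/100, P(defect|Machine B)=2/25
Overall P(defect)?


P(B) = Σ P(B|Aᵢ)×P(Aᵢ)
  2/25×61/100 = 61/1250
  2/25×39/100 = 39/1250
Sum = 2/25

P(defect) = 2/25 ≈ 8.00%


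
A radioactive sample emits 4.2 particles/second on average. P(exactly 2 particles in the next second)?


Poisson(λ=4.2): P(X=2) = e^(-λ)×λ^k/k!
= e^(-4.2) × 4.2^2 / 2!
≈ 0.01499557682 × 17.64 / 2 ≈ 0.132261

P(X=2) ≈ 0.132261 ≈ 13.23%


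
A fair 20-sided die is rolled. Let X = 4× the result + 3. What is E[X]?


E[die] = (1+20)/2 = 21/2
E[X] = 4×21/2 + 3 = 45

E[X] = 45


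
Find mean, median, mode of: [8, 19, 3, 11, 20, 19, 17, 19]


Sorted: [3, 8, 11, 17, 19, 19, 19, 20]
Mean = 116/8 = 29/2
Median = 18
Freq: {8: 1, 19: 3, 3: 1, 11: 1, 20: 1, 17: 1}
Mode: [19]

Mean=29/2, Median=18, Mode=19


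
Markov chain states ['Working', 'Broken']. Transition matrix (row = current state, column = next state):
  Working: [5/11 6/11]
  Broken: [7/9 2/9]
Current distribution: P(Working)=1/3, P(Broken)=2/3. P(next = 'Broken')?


P(next=Broken) = Σᵢ P(now=i)×P(i→Broken)
= 1/3×6/11 + 2/3×2/9
= 2/11 + 4/27 = 98/297

P = 98/297 ≈ 0.3300


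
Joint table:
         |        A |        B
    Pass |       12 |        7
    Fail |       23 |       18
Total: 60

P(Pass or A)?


P(Pass∨A) = P(Pass) + P(A) - P(Pass∧A)
= (19 + 35 - 12)/60 = 42/60 = 7/10

P = 7/10 ≈ 70.00%


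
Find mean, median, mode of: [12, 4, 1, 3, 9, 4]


Sorted: [1, 3, 4, 4, 9, 12]
Mean = 33/6 = 11/2
Median = 4
Freq: {12: 1, 4: 2, 1: 1, 3: 1, 9: 1}
Mode: [4]

Mean=11/2, Median=4, Mode=4


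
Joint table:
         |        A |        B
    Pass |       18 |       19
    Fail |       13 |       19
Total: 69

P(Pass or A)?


P(Pass∨A) = P(Pass) + P(A) - P(Pass∧A)
= (37 + 31 - 18)/69 = 50/69

P = 50/69 ≈ 72.46%


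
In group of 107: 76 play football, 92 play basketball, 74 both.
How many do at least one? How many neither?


|A∪B| = 76+92-74 = 94
Neither = 107-94 = 13

At least one: 94; Neither: 13


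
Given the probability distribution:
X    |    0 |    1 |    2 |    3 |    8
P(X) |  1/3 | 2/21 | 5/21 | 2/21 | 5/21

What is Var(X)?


E[X] = 58/21
E[X²] = 120/7
Var(X) = E[X²] - (E[X])² = 120/7 - 3364/441 = 4196/441

Var(X) = 4196/441 ≈ 9.5147


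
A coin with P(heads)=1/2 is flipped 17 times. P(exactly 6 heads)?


Binomial: P(X=6) = C(17,6)×p^6×(1-p)^11
= 12376 × 1/64 × 1/2048 = 1547/16384

P(X=6) = 1547/16384 ≈ 9.44%


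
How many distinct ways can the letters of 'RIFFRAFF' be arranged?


Letters: 8, freq: {'R': 2, 'I': 1, 'F': 4, 'A': 1}
8!/(2!×1!×4!×1!) = 40320/48 = 840

840


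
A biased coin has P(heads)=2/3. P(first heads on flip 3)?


Geometric: P(X=3) = (1-p)^(k-1)×p = (1/3)^2×2/3 = 2/27

P(X=3) = 2/27 ≈ 7.41%


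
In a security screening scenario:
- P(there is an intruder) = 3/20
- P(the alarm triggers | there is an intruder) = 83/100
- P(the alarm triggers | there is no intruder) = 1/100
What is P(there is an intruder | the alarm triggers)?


Using Bayes' theorem:
P(A|B) = P(B|A)·P(A) / P(B)

P(the alarm triggers) = 83/100 × 3/20 + 1/100 × 17/20
= 249/2000 + 17/2000 = 133/1000

P(there is an intruder|the alarm triggers) = (249/2000) / (133/1000) = 249/266

P(there is an intruder|the alarm triggers) = 249/266 ≈ 93.61%


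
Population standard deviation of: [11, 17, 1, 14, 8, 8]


Mean = 59/6
  (11-59/6)²=49/36
  (17-59/6)²=1849/36
  (1-59/6)²=2809/36
  (14-59/6)²=625/36
  (8-59/6)²=121/36
  (8-59/6)²=121/36
Σ(x-μ)² = 929/6
σ² = (929/6)/6 = 929/36

σ = √(929/36) ≈ 5.0799


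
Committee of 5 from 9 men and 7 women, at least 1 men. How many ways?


Count by #men:
  1M,4W: C(9,1)×C(7,4)=315
  2M,3W: C(9,2)×C(7,3)=1260
  3M,2W: C(9,3)×C(7,2)=1764
  4M,1W: C(9,4)×C(7,1)=882
  5M,0W: C(9,5)×C(7,0)=126
Total = 4347

4347


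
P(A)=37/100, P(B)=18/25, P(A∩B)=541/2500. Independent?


P(A)×P(B) = 333/1250
P(A∩B) = 541/2500
Not equal → NOT independent

No, not independent


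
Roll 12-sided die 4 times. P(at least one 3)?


P(no 3)^4 = (11/12)^4 = 14641/20736
P(≥1) = 1 - 14641/20736 = 6095/20736

P = 6095/20736 ≈ 29.39%


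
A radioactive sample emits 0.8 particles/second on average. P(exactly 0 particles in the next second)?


Poisson(λ=0.8): P(X=0) = e^(-λ)×λ^k/k!
= e^(-0.8) × 0.8^0 / 0!
≈ 0.4493289641 × 1 / 1 ≈ 0.449329

P(X=0) ≈ 0.449329 ≈ 44.93%


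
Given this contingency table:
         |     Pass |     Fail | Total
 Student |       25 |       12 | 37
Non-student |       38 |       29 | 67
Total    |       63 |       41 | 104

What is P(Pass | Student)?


P(Pass | Student) = 25/(25+12) = 25/37

P(Pass|Student) = 25/37 ≈ 67.57%


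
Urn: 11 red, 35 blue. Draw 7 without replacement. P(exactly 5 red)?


Hypergeometric: C(11,5)×C(35,2)/C(46,7)
= 462×595/53524680 = 833/162196

P(X=5) = 833/162196 ≈ 0.51%


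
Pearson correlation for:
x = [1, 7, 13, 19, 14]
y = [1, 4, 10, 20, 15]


n=5, Σx=54, Σy=50, Σxy=749, Σx²=776, Σy²=742
r = (5×749 - 54×50)/√((5×776 - 54²)(5×742 - 50²))
= 1045/√(964×1210) = 1045/√1166440 ≈ 1045/1080.0185 ≈ 0.9676

r ≈ 0.9676


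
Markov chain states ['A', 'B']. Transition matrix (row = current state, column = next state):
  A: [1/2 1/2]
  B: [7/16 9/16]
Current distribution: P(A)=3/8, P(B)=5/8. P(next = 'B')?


P(next=B) = Σᵢ P(now=i)×P(i→B)
= 3/8×1/2 + 5/8×9/16
= 3/16 + 45/128 = 69/128

P = 69/128 ≈ 0.5391


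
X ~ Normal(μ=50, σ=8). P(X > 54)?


z = (54-50)/8 = 0.5
P(X > 54) = 1 - P(Z ≤ 0.5) = 1 - 0.6915 = 0.3085

P(X > 54) ≈ 0.3085


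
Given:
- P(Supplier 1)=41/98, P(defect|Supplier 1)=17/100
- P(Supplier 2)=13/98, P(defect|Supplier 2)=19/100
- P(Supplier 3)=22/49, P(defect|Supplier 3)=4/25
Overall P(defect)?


P(B) = Σ P(B|Aᵢ)×P(Aᵢ)
  17/100×41/98 = 697/9800
  19/100×13/98 = 247/9800
  4/25×22/49 = 88/1225
Sum = 206/1225

P(defect) = 206/1225 ≈ 16.82%


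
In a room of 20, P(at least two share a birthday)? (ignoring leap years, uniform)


P(all different) = Π(365-i)/365 for i=0..19
= 0.588562
P(match) = 1 - 0.588562 = 0.411438

P ≈ 0.4114 ≈ 41.14%


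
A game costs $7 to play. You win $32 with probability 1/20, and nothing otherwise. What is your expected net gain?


E[gain] = (32-7)×1/20 + (-7)×19/20
= 5/4 - 133/20 = -27/5

Expected net gain = $-27/5 ≈ $-5.40


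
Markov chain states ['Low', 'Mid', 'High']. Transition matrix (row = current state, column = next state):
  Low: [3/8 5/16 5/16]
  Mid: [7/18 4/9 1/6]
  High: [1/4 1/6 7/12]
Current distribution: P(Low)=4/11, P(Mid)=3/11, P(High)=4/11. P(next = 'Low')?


P(next=Low) = Σᵢ P(now=i)×P(i→Low)
= 4/11×3/8 + 3/11×7/18 + 4/11×1/4
= 3/22 + 7/66 + 1/11 = 1/3

P = 1/3 ≈ 0.3333


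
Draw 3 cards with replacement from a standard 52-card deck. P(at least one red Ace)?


P(not a red Ace) = 50/52 = 25/26
P(none in 3 draws) = (25/26)^3 = 15625/17576
P(≥1 red Ace) = 1 - 15625/17576 = 1951/17576

P = 1951/17576 ≈ 11.10%


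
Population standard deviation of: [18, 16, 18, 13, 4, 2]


Mean = 71/6
  (18-71/6)²=1369/36
  (16-71/6)²=625/36
  (18-71/6)²=1369/36
  (13-71/6)²=49/36
  (4-71/6)²=2209/36
  (2-71/6)²=3481/36
Σ(x-μ)² = 1517/6
σ² = (1517/6)/6 = 1517/36

σ = √(1517/36) ≈ 6.4914


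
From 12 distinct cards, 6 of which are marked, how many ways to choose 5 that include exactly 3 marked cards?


Choose 3 of the 6 marked cards and 2 of the other 6 cards:
C(6,3)×C(6,2) = 20×15 = 300

300


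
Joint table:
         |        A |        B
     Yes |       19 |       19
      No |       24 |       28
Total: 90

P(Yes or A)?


P(Yes∨A) = P(Yes) + P(A) - P(Yes∧A)
= (38 + 43 - 19)/90 = 62/90 = 31/45

P = 31/45 ≈ 68.89%


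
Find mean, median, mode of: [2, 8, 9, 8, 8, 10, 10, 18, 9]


Sorted: [2, 8, 8, 8, 9, 9, 10, 10, 18]
Mean = 82/9
Median = 9
Freq: {2: 1, 8: 3, 9: 2, 10: 2, 18: 1}
Mode: [8]

Mean=82/9, Median=9, Mode=8


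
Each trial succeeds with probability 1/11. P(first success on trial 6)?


Geometric: P(X=6) = (1-p)^(k-1)×p = (10/11)^5×1/11 = 100000/1771561

P(X=6) = 100000/1771561 ≈ 5.64%


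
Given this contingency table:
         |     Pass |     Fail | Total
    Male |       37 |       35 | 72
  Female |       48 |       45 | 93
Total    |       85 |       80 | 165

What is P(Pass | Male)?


P(Pass | Male) = 37/(37+35) = 37/72

P(Pass|Male) = 37/72 ≈ 51.39%


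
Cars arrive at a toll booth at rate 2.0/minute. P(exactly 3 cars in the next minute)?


Poisson(λ=2.0): P(X=3) = e^(-λ)×λ^k/k!
= e^(-2.0) × 2.0^3 / 3!
≈ 0.1353352832 × 8 / 6 ≈ 0.180447

P(X=3) ≈ 0.180447 ≈ 18.04%


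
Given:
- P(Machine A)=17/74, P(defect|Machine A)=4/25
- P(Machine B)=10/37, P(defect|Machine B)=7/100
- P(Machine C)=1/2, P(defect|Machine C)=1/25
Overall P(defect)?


P(B) = Σ P(B|Aᵢ)×P(Aᵢ)
  4/25×17/74 = 34/925
  7/100×10/37 = 7/370
  1/25×1/2 = 1/50
Sum = 14/185

P(defect) = 14/185 ≈ 7.57%


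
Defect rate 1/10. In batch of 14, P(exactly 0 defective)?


Binomial: P(X=0) = C(14,0)×p^0×(1-p)^14
= 1 × 1 × 22876792454961/100000000000000 = 22876792454961/100000000000000

P(X=0) = 22876792454961/100000000000000 ≈ 22.88%


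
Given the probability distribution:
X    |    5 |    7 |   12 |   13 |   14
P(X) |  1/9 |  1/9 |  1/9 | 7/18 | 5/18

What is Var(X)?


E[X] = 209/18
E[X²] = 2599/18
Var(X) = E[X²] - (E[X])² = 2599/18 - 43681/324 = 3101/324

Var(X) = 3101/324 ≈ 9.5710


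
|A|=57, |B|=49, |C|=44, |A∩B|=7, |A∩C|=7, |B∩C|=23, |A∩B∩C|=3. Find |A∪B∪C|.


|A∪B∪C| = 57+49+44-7-7-23+3 = 116

|A∪B∪C| = 116


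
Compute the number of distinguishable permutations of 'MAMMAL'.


Letters: 6, freq: {'M': 3, 'A': 2, 'L': 1}
6!/(3!×2!×1!) = 720/12 = 60

60


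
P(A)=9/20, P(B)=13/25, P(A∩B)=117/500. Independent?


P(A)×P(B) = 117/500
P(A∩B) = 117/500
Equal ✓ → Independent

Yes, independent


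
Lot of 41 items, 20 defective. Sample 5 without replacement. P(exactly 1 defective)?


Hypergeometric: C(20,1)×C(21,4)/C(41,5)
= 20×5985/749398 = 3150/19721

P(X=1) = 3150/19721 ≈ 15.97%


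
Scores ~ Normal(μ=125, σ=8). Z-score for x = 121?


z = (x - μ)/σ = (121 - 125)/8 = -0.5

z = -0.5


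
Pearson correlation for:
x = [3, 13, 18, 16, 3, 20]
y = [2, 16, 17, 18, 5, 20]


n=6, Σx=73, Σy=78, Σxy=1223, Σx²=1167, Σy²=1298
r = (6×1223 - 73×78)/√((6×1167 - 73²)(6×1298 - 78²))
= 1644/√(1673×1704) = 1644/√2850792 ≈ 1644/1688.4289 ≈ 0.9737

r ≈ 0.9737


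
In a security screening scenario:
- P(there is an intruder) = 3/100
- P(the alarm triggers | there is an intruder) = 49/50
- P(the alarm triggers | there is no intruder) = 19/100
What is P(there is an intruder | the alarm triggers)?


Using Bayes' theorem:
P(A|B) = P(B|A)·P(A) / P(B)

P(the alarm triggers) = 49/50 × 3/100 + 19/100 × 97/100
= 147/5000 + 1843/10000 = 2137/10000

P(there is an intruder|the alarm triggers) = (147/5000) / (2137/10000) = 294/2137

P(there is an intruder|the alarm triggers) = 294/2137 ≈ 13.76%


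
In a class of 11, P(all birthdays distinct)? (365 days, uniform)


P(all different) = Π(365-i)/365 for i=0..10
= (365/365)×(364/365)×...×(355/365)
= 0.858859

P ≈ 0.8589 ≈ 85.89%


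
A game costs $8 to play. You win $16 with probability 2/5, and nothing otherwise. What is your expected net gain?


E[gain] = (16-8)×2/5 + (-8)×3/5
= 16/5 - 24/5 = -8/5

Expected net gain = $-8/5 ≈ $-1.60


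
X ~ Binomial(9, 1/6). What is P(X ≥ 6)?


P(X ≥ 6) = Σ P(X=i) for i=6..9
P(X=6) = 875/839808
P(X=7) = 25/279936
P(X=8) = 5/1119744
P(X=9) = 1/10077696
Sum = 5723/5038848

P(X ≥ 6) = 5723/5038848 ≈ 0.11%


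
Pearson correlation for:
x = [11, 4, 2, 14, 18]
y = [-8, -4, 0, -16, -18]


n=5, Σx=49, Σy=-46, Σxy=-652, Σx²=661, Σy²=660
r = (5×(-652) - 49×(-46))/√((5×661 - 49²)(5×660 - (-46)²))
= -1006/√(904×1184) = -1006/√1070336 ≈ -1006/1034.5704 ≈ -0.9724

r ≈ -0.9724


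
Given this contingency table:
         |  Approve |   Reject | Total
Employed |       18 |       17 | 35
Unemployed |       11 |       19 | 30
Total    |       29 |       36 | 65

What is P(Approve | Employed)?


P(Approve | Employed) = 18/(18+17) = 18/35

P(Approve|Employed) = 18/35 ≈ 51.43%


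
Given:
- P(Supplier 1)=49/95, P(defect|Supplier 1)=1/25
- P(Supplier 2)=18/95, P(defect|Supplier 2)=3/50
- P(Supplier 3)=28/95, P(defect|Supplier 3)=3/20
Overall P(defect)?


P(B) = Σ P(B|Aᵢ)×P(Aᵢ)
  1/25×49/95 = 49/2375
  3/50×18/95 = 27/2375
  3/20×28/95 = 21/475
Sum = 181/2375

P(defect) = 181/2375 ≈ 7.62%


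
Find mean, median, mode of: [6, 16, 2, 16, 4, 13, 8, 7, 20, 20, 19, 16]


Sorted: [2, 4, 6, 7, 8, 13, 16, 16, 16, 19, 20, 20]
Mean = 147/12 = 49/4
Median = 29/2
Freq: {6: 1, 16: 3, 2: 1, 4: 1, 13: 1, 8: 1, 7: 1, 20: 2, 19: 1}
Mode: [16]

Mean=49/4, Median=29/2, Mode=16


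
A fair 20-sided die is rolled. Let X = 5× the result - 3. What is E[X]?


E[die] = (1+20)/2 = 21/2
E[X] = 5×21/2 - 3 = 99/2

E[X] = 99/2


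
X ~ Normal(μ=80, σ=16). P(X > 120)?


z = (120-80)/16 = 2.5
P(X > 120) = 1 - P(Z ≤ 2.5) = 1 - 0.9938 = 0.0062

P(X > 120) ≈ 0.0062


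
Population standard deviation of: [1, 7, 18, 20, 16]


Mean = 62/5
  (1-62/5)²=3249/25
  (7-62/5)²=729/25
  (18-62/5)²=784/25
  (20-62/5)²=1444/25
  (16-62/5)²=324/25
Σ(x-μ)² = 1306/5
σ² = (1306/5)/5 = 1306/25

σ = √(1306/25) ≈ 7.2277


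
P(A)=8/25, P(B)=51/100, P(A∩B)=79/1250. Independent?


P(A)×P(B) = 102/625
P(A∩B) = 79/1250
Not equal → NOT independent

No, not independent


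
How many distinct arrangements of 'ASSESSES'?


Letters: 8, freq: {'A': 1, 'S': 5, 'E': 2}
8!/(1!×5!×2!) = 40320/240 = 168

168
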